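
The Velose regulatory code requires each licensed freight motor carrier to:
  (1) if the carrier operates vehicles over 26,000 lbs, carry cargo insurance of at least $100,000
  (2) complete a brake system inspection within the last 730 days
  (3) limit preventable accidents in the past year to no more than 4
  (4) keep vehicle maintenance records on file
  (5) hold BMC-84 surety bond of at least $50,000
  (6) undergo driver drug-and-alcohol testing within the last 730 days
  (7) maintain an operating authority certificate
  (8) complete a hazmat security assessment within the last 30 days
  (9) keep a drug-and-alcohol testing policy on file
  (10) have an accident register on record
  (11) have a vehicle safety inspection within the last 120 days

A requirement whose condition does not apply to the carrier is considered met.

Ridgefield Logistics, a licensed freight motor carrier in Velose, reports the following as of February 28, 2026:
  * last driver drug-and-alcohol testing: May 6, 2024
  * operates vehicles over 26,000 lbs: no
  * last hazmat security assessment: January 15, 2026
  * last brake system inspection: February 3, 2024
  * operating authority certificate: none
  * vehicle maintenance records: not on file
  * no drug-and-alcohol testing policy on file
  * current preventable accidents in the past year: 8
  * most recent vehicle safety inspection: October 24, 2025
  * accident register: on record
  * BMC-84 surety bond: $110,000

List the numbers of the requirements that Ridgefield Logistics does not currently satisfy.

1. condition 'operates vehicles over 26,000 lbs' does not hold → requirement n/a → met
2. brake system inspection 756 days ago vs limit 730 → not met
3. preventable accidents in the past year 8 > 4 → not met
4. vehicle maintenance records absent → not met
5. BMC-84 surety bond $110,000 ≥ $50,000 → met
6. driver drug-and-alcohol testing 663 days ago vs limit 730 → met
7. operating authority certificate absent → not met
8. hazmat security assessment 44 days ago vs limit 30 → not met
9. drug-and-alcohol testing policy absent → not met
10. accident register present → met
11. vehicle safety inspection 127 days ago vs limit 120 → not met
Not met: 2, 3, 4, 7, 8, 9, 11

2, 3, 4, 7, 8, 9, 11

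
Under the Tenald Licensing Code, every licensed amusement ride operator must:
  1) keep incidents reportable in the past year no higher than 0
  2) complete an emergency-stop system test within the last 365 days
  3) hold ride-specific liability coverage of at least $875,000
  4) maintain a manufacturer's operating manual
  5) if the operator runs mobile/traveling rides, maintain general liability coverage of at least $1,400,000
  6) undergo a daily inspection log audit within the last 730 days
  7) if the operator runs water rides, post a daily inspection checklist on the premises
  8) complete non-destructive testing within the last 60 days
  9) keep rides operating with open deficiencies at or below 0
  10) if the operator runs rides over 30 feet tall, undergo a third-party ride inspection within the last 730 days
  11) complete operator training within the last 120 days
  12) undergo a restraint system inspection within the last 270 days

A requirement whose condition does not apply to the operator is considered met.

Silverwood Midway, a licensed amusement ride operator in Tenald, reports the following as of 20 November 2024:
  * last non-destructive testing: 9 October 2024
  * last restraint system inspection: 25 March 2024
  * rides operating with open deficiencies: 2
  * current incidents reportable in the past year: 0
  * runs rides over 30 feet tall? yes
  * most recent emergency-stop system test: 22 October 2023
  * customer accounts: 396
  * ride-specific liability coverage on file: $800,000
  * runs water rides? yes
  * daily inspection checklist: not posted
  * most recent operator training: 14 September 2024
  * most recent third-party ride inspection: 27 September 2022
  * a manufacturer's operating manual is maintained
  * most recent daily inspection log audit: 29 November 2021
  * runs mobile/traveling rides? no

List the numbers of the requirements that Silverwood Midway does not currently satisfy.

1. incidents reportable in the past year 0 ≤ 0 → met
2. emergency-stop system test 395 days ago vs limit 365 → not met
3. ride-specific liability coverage $800,000 < $875,000 → not met
4. manufacturer's operating manual present → met
5. condition 'runs mobile/traveling rides' does not hold → requirement n/a → met
6. daily inspection log audit 1087 days ago vs limit 730 → not met
7. condition 'runs water rides' holds; daily inspection checklist absent → not met
8. non-destructive testing 42 days ago vs limit 60 → met
9. rides operating with open deficiencies 2 > 0 → not met
10. condition 'runs rides over 30 feet tall' holds; third-party ride inspection 785 days ago vs limit 730 → not met
11. operator training 67 days ago vs limit 120 → met
12. restraint system inspection 240 days ago vs limit 270 → met
Not met: 2, 3, 6, 7, 9, 10

2, 3, 6, 7, 9, 10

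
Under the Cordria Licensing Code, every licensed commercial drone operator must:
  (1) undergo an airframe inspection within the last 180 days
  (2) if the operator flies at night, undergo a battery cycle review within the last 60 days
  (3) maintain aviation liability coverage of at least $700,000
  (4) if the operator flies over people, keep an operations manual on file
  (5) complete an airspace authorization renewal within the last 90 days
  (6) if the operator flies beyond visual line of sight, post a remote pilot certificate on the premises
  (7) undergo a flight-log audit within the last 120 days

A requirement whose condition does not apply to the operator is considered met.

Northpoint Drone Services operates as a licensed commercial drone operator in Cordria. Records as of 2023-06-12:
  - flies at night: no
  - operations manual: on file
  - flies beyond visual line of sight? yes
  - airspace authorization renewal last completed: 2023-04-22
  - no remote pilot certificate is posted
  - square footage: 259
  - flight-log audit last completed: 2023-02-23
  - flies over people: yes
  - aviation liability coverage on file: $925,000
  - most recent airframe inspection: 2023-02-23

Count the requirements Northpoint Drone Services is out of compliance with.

1. airframe inspection 109 days ago vs limit 180 → met
2. condition 'flies at night' does not hold → requirement n/a → met
3. aviation liability coverage $925,000 ≥ $700,000 → met
4. condition 'flies over people' holds; operations manual present → met
5. airspace authorization renewal 51 days ago vs limit 90 → met
6. condition 'flies beyond visual line of sight' holds; remote pilot certificate absent → not met
7. flight-log audit 109 days ago vs limit 120 → met
Not met: 1 of 7

1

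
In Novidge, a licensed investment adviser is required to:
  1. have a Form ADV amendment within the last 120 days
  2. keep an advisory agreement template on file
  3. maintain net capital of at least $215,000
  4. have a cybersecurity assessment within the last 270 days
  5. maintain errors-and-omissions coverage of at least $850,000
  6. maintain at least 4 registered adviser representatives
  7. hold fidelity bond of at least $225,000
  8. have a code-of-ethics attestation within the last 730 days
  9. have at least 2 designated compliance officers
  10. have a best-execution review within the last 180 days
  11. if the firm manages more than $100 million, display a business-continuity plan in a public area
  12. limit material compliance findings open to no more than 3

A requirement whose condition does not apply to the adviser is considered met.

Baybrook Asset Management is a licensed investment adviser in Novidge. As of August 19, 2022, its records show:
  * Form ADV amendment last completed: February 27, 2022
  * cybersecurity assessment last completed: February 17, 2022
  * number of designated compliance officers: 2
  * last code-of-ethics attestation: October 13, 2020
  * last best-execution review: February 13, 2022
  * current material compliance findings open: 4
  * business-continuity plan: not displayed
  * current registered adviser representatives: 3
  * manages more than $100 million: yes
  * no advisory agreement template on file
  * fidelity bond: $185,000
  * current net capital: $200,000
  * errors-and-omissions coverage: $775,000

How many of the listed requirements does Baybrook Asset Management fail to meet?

9

1. Form ADV amendment 173 days ago vs limit 120 → not met
2. advisory agreement template absent → not met
3. net capital $200,000 < $215,000 → not met
4. cybersecurity assessment 183 days ago vs limit 270 → met
5. errors-and-omissions coverage $775,000 < $850,000 → not met
6. registered adviser representatives 3 < 4 → not met
7. fidelity bond $185,000 < $225,000 → not met
8. code-of-ethics attestation 675 days ago vs limit 730 → met
9. designated compliance officers 2 ≥ 2 → met
10. best-execution review 187 days ago vs limit 180 → not met
11. condition 'manages more than $100 million' holds; business-continuity plan absent → not met
12. material compliance findings open 4 > 3 → not met
Not met: 9 of 12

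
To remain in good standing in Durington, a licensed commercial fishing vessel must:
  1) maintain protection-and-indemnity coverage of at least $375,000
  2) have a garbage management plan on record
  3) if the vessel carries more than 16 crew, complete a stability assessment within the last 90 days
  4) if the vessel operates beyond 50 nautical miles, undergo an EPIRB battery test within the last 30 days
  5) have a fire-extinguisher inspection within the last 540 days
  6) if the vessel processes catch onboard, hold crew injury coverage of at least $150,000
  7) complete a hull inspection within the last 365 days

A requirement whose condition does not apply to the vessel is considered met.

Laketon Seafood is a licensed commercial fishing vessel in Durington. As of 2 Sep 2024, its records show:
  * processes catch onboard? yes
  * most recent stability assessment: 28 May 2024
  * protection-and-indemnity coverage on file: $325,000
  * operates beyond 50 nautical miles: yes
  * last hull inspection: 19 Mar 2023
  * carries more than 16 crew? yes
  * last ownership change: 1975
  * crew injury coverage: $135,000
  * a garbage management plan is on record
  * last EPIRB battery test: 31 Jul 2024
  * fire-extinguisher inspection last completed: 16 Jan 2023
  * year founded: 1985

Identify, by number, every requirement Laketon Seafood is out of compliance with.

1. protection-and-indemnity coverage $325,000 < $375,000 → not met
2. garbage management plan present → met
3. condition 'carries more than 16 crew' holds; stability assessment 97 days ago vs limit 90 → not met
4. condition 'operates beyond 50 nautical miles' holds; EPIRB battery test 33 days ago vs limit 30 → not met
5. fire-extinguisher inspection 595 days ago vs limit 540 → not met
6. condition 'processes catch onboard' holds; crew injury coverage $135,000 < $150,000 → not met
7. hull inspection 533 days ago vs limit 365 → not met
Not met: 1, 3, 4, 5, 6, 7

1, 3, 4, 5, 6, 7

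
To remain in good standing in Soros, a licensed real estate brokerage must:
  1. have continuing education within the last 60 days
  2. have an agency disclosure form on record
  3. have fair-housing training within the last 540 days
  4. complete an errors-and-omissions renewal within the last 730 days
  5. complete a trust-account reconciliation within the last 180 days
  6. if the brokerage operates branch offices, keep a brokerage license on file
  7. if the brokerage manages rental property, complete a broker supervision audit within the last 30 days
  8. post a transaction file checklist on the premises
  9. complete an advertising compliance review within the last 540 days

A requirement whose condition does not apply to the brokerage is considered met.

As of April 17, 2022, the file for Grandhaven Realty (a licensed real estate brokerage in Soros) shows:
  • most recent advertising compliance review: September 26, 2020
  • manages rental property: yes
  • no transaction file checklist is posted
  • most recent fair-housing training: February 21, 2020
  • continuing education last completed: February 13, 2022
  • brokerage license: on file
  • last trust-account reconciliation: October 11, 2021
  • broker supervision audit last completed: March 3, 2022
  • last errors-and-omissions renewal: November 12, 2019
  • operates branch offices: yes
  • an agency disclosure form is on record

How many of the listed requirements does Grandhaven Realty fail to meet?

1. continuing education 63 days ago vs limit 60 → not met
2. agency disclosure form present → met
3. fair-housing training 786 days ago vs limit 540 → not met
4. errors-and-omissions renewal 887 days ago vs limit 730 → not met
5. trust-account reconciliation 188 days ago vs limit 180 → not met
6. condition 'operates branch offices' holds; brokerage license present → met
7. condition 'manages rental property' holds; broker supervision audit 45 days ago vs limit 30 → not met
8. transaction file checklist absent → not met
9. advertising compliance review 568 days ago vs limit 540 → not met
Not met: 7 of 9

7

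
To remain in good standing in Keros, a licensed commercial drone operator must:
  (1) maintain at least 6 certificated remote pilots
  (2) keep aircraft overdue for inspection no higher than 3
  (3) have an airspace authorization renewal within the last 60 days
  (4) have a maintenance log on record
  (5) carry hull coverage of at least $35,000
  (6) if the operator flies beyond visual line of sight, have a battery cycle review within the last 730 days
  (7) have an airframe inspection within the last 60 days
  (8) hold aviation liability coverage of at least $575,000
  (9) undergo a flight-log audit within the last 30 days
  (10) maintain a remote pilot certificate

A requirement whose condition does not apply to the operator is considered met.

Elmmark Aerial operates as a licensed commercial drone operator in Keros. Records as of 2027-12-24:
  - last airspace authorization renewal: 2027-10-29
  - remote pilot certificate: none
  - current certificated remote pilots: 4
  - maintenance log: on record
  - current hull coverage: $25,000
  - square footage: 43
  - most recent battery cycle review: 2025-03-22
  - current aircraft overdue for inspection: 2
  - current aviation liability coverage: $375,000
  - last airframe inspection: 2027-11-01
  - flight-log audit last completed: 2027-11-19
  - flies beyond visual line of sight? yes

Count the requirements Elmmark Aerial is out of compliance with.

6

1. certificated remote pilots 4 < 6 → not met
2. aircraft overdue for inspection 2 ≤ 3 → met
3. airspace authorization renewal 56 days ago vs limit 60 → met
4. maintenance log present → met
5. hull coverage $25,000 < $35,000 → not met
6. condition 'flies beyond visual line of sight' holds; battery cycle review 1007 days ago vs limit 730 → not met
7. airframe inspection 53 days ago vs limit 60 → met
8. aviation liability coverage $375,000 < $575,000 → not met
9. flight-log audit 35 days ago vs limit 30 → not met
10. remote pilot certificate absent → not met
Not met: 6 of 10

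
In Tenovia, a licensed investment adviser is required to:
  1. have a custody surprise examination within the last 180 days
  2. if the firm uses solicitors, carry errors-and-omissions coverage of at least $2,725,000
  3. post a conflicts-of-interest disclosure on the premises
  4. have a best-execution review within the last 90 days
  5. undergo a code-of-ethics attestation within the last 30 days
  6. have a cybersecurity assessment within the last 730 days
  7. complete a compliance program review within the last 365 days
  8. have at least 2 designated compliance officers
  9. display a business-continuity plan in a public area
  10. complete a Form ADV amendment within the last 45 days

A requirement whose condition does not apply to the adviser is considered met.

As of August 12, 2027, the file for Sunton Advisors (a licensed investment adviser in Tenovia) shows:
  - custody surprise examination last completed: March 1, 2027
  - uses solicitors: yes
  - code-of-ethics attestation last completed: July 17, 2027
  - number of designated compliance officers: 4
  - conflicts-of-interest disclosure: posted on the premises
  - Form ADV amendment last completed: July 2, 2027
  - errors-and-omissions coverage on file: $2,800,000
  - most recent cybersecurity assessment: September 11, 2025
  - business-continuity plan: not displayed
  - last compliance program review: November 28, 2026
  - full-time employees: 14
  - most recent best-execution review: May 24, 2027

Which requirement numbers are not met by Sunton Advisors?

1. custody surprise examination 164 days ago vs limit 180 → met
2. condition 'uses solicitors' holds; errors-and-omissions coverage $2,800,000 ≥ $2,725,000 → met
3. conflicts-of-interest disclosure present → met
4. best-execution review 80 days ago vs limit 90 → met
5. code-of-ethics attestation 26 days ago vs limit 30 → met
6. cybersecurity assessment 700 days ago vs limit 730 → met
7. compliance program review 257 days ago vs limit 365 → met
8. designated compliance officers 4 ≥ 2 → met
9. business-continuity plan absent → not met
10. Form ADV amendment 41 days ago vs limit 45 → met
Not met: 9

9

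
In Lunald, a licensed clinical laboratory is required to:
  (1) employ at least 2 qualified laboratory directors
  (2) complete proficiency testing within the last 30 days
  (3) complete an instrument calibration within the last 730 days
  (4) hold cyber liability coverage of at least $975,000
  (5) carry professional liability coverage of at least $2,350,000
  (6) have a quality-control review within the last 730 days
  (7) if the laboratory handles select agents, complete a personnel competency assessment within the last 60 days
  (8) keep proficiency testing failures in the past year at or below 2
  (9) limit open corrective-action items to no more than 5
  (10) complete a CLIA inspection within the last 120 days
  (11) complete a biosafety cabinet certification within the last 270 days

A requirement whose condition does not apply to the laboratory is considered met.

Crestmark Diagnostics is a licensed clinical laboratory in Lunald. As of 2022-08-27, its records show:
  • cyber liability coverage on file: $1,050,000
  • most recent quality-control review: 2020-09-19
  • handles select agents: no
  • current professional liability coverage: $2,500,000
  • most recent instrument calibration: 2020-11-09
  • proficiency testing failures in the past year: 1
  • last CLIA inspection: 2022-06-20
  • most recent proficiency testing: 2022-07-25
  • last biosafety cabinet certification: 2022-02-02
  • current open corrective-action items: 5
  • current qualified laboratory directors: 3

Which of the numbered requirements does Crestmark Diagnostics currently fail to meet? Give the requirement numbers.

1. qualified laboratory directors 3 ≥ 2 → met
2. proficiency testing 33 days ago vs limit 30 → not met
3. instrument calibration 656 days ago vs limit 730 → met
4. cyber liability coverage $1,050,000 ≥ $975,000 → met
5. professional liability coverage $2,500,000 ≥ $2,350,000 → met
6. quality-control review 707 days ago vs limit 730 → met
7. condition 'handles select agents' does not hold → requirement n/a → met
8. proficiency testing failures in the past year 1 ≤ 2 → met
9. open corrective-action items 5 ≤ 5 → met
10. CLIA inspection 68 days ago vs limit 120 → met
11. biosafety cabinet certification 206 days ago vs limit 270 → met
Not met: 2

2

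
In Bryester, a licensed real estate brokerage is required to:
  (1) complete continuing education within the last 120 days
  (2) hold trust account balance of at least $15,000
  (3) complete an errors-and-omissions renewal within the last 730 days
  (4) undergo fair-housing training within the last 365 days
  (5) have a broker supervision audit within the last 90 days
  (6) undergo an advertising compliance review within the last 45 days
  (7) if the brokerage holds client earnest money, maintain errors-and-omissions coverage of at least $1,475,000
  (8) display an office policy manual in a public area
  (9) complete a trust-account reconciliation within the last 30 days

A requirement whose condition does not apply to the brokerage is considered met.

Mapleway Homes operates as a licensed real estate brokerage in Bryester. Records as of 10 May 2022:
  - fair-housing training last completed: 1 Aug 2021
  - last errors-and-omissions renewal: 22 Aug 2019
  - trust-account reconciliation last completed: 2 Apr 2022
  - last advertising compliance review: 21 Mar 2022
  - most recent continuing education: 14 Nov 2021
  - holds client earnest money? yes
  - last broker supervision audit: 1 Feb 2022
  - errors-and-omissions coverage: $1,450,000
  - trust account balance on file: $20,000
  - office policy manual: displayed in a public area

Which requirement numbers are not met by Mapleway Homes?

1. continuing education 177 days ago vs limit 120 → not met
2. trust account balance $20,000 ≥ $15,000 → met
3. errors-and-omissions renewal 992 days ago vs limit 730 → not met
4. fair-housing training 282 days ago vs limit 365 → met
5. broker supervision audit 98 days ago vs limit 90 → not met
6. advertising compliance review 50 days ago vs limit 45 → not met
7. condition 'holds client earnest money' holds; errors-and-omissions coverage $1,450,000 < $1,475,000 → not met
8. office policy manual present → met
9. trust-account reconciliation 38 days ago vs limit 30 → not met
Not met: 1, 3, 5, 6, 7, 9

1, 3, 5, 6, 7, 9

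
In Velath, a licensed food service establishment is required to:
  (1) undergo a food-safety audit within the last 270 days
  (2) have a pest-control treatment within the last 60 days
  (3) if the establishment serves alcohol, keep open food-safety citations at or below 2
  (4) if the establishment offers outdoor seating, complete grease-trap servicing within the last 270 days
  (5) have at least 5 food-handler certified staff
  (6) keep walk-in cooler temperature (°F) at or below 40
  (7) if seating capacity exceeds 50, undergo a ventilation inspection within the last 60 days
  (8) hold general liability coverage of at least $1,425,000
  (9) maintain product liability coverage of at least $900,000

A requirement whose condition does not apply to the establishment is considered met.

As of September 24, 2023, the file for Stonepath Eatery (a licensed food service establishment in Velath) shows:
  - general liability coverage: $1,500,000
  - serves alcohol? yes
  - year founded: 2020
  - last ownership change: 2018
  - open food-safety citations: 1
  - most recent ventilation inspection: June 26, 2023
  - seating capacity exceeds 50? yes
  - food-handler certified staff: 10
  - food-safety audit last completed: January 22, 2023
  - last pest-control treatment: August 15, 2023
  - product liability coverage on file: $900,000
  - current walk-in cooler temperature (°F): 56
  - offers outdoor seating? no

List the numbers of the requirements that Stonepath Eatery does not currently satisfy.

1. food-safety audit 245 days ago vs limit 270 → met
2. pest-control treatment 40 days ago vs limit 60 → met
3. condition 'serves alcohol' holds; open food-safety citations 1 ≤ 2 → met
4. condition 'offers outdoor seating' does not hold → requirement n/a → met
5. food-handler certified staff 10 ≥ 5 → met
6. walk-in cooler temperature (°F) 56 > 40 → not met
7. condition 'seating capacity exceeds 50' holds; ventilation inspection 90 days ago vs limit 60 → not met
8. general liability coverage $1,500,000 ≥ $1,425,000 → met
9. product liability coverage $900,000 ≥ $900,000 → met
Not met: 6, 7

6, 7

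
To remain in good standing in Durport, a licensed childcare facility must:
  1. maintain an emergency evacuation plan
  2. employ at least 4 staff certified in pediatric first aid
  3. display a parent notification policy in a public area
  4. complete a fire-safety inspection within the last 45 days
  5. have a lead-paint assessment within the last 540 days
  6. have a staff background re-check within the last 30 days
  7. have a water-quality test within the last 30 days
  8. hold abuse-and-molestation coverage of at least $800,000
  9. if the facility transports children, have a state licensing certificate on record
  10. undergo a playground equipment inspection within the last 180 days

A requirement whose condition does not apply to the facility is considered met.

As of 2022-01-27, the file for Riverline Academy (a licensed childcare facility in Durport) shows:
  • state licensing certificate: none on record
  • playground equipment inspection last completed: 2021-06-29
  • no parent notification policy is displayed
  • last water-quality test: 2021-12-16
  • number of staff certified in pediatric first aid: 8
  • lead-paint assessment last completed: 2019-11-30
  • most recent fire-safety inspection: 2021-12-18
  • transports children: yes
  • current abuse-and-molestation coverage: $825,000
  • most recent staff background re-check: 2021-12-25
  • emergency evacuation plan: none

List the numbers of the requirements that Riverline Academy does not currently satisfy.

1. emergency evacuation plan absent → not met
2. staff certified in pediatric first aid 8 ≥ 4 → met
3. parent notification policy absent → not met
4. fire-safety inspection 40 days ago vs limit 45 → met
5. lead-paint assessment 789 days ago vs limit 540 → not met
6. staff background re-check 33 days ago vs limit 30 → not met
7. water-quality test 42 days ago vs limit 30 → not met
8. abuse-and-molestation coverage $825,000 ≥ $800,000 → met
9. condition 'transports children' holds; state licensing certificate absent → not met
10. playground equipment inspection 212 days ago vs limit 180 → not met
Not met: 1, 3, 5, 6, 7, 9, 10

1, 3, 5, 6, 7, 9, 10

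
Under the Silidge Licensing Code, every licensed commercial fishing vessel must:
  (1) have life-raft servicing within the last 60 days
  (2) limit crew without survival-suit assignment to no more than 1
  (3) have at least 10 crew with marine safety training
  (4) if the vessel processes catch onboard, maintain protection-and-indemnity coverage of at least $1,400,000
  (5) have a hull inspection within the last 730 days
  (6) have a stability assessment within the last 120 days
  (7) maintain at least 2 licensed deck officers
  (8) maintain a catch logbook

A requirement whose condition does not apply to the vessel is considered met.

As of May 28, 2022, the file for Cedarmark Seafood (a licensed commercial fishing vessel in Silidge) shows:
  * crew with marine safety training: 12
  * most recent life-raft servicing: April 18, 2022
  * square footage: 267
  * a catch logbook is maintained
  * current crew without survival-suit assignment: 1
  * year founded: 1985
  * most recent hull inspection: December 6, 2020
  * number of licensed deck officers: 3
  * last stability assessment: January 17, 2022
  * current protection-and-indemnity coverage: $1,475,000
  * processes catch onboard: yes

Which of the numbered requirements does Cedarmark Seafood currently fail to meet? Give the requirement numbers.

1. life-raft servicing 40 days ago vs limit 60 → met
2. crew without survival-suit assignment 1 ≤ 1 → met
3. crew with marine safety training 12 ≥ 10 → met
4. condition 'processes catch onboard' holds; protection-and-indemnity coverage $1,475,000 ≥ $1,400,000 → met
5. hull inspection 538 days ago vs limit 730 → met
6. stability assessment 131 days ago vs limit 120 → not met
7. licensed deck officers 3 ≥ 2 → met
8. catch logbook present → met
Not met: 6

6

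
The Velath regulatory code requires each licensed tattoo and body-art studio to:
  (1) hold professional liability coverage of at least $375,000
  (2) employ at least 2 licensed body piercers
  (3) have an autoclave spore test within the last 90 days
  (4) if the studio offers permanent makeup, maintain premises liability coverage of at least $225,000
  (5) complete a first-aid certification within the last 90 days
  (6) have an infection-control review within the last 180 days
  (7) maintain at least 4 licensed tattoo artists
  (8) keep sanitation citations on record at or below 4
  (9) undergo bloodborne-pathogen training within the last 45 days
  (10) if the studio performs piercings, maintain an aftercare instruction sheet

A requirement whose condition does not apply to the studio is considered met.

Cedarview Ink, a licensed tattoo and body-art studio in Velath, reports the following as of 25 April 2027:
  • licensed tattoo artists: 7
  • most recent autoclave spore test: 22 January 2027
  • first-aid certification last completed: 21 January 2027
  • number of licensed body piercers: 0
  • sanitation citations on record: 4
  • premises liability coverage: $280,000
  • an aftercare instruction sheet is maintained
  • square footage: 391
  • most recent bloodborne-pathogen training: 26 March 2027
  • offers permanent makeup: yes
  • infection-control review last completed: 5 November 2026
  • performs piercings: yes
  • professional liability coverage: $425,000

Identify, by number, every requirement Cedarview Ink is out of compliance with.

1. professional liability coverage $425,000 ≥ $375,000 → met
2. licensed body piercers 0 < 2 → not met
3. autoclave spore test 93 days ago vs limit 90 → not met
4. condition 'offers permanent makeup' holds; premises liability coverage $280,000 ≥ $225,000 → met
5. first-aid certification 94 days ago vs limit 90 → not met
6. infection-control review 171 days ago vs limit 180 → met
7. licensed tattoo artists 7 ≥ 4 → met
8. sanitation citations on record 4 ≤ 4 → met
9. bloodborne-pathogen training 30 days ago vs limit 45 → met
10. condition 'performs piercings' holds; aftercare instruction sheet present → met
Not met: 2, 3, 5

2, 3, 5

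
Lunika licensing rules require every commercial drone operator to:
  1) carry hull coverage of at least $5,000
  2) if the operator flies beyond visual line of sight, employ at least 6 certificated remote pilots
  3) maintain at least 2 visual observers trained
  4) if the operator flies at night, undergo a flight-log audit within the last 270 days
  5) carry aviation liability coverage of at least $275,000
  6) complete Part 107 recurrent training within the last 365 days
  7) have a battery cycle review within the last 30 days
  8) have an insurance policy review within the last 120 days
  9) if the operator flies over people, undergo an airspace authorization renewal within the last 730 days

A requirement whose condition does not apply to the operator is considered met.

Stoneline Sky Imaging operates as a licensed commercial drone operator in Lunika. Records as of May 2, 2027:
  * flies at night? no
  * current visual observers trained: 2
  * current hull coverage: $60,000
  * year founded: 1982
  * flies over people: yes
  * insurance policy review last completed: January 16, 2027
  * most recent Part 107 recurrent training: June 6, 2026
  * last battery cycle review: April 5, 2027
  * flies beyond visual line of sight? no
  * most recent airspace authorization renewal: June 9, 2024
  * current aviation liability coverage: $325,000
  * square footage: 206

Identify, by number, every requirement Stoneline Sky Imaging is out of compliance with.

1. hull coverage $60,000 ≥ $5,000 → met
2. condition 'flies beyond visual line of sight' does not hold → requirement n/a → met
3. visual observers trained 2 ≥ 2 → met
4. condition 'flies at night' does not hold → requirement n/a → met
5. aviation liability coverage $325,000 ≥ $275,000 → met
6. Part 107 recurrent training 330 days ago vs limit 365 → met
7. battery cycle review 27 days ago vs limit 30 → met
8. insurance policy review 106 days ago vs limit 120 → met
9. condition 'flies over people' holds; airspace authorization renewal 1057 days ago vs limit 730 → not met
Not met: 9

9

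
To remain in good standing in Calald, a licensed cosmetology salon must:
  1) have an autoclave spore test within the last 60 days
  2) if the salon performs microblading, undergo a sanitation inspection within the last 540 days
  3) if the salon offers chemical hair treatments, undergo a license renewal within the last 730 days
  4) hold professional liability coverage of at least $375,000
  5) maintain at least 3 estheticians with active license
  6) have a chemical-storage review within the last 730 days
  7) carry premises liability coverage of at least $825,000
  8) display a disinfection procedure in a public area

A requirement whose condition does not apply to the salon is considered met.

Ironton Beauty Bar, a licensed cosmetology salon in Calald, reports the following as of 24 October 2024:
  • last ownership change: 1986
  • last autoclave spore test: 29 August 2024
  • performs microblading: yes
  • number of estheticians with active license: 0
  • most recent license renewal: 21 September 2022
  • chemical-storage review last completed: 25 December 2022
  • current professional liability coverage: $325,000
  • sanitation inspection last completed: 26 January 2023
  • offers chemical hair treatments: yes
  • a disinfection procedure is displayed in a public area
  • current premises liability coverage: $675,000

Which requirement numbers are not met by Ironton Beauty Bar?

2, 3, 4, 5, 7

1. autoclave spore test 56 days ago vs limit 60 → met
2. condition 'performs microblading' holds; sanitation inspection 637 days ago vs limit 540 → not met
3. condition 'offers chemical hair treatments' holds; license renewal 764 days ago vs limit 730 → not met
4. professional liability coverage $325,000 < $375,000 → not met
5. estheticians with active license 0 < 3 → not met
6. chemical-storage review 669 days ago vs limit 730 → met
7. premises liability coverage $675,000 < $825,000 → not met
8. disinfection procedure present → met
Not met: 2, 3, 4, 5, 7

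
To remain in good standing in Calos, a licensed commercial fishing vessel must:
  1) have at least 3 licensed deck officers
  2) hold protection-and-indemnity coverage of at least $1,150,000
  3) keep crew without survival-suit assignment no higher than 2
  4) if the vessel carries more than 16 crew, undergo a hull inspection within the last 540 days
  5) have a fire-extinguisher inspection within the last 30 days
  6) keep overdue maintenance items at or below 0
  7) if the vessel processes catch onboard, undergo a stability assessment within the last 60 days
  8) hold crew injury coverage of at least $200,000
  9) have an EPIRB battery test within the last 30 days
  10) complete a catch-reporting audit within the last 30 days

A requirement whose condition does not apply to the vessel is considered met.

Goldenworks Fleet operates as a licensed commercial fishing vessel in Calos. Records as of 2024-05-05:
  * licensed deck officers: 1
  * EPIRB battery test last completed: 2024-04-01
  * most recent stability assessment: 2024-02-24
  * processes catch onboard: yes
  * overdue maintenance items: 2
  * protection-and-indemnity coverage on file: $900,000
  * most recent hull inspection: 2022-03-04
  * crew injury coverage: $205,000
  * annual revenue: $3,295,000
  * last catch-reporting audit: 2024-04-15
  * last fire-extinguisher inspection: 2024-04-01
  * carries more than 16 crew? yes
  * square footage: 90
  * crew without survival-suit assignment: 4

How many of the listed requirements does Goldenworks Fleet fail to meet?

1. licensed deck officers 1 < 3 → not met
2. protection-and-indemnity coverage $900,000 < $1,150,000 → not met
3. crew without survival-suit assignment 4 > 2 → not met
4. condition 'carries more than 16 crew' holds; hull inspection 793 days ago vs limit 540 → not met
5. fire-extinguisher inspection 34 days ago vs limit 30 → not met
6. overdue maintenance items 2 > 0 → not met
7. condition 'processes catch onboard' holds; stability assessment 71 days ago vs limit 60 → not met
8. crew injury coverage $205,000 ≥ $200,000 → met
9. EPIRB battery test 34 days ago vs limit 30 → not met
10. catch-reporting audit 20 days ago vs limit 30 → met
Not met: 8 of 10

8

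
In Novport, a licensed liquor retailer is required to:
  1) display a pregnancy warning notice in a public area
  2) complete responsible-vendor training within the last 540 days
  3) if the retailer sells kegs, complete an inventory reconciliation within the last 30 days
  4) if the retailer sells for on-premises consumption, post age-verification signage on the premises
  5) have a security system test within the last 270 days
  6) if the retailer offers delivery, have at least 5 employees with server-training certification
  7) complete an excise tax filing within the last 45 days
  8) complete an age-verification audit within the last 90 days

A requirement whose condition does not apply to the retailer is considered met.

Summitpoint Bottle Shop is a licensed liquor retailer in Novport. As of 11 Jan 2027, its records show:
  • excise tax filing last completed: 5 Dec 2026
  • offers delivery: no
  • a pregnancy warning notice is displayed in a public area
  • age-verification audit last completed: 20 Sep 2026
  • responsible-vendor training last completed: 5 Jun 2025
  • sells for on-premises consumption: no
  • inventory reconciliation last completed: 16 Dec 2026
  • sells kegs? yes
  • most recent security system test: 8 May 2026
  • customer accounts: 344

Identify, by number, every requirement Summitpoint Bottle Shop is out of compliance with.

2, 8

1. pregnancy warning notice present → met
2. responsible-vendor training 585 days ago vs limit 540 → not met
3. condition 'sells kegs' holds; inventory reconciliation 26 days ago vs limit 30 → met
4. condition 'sells for on-premises consumption' does not hold → requirement n/a → met
5. security system test 248 days ago vs limit 270 → met
6. condition 'offers delivery' does not hold → requirement n/a → met
7. excise tax filing 37 days ago vs limit 45 → met
8. age-verification audit 113 days ago vs limit 90 → not met
Not met: 2, 8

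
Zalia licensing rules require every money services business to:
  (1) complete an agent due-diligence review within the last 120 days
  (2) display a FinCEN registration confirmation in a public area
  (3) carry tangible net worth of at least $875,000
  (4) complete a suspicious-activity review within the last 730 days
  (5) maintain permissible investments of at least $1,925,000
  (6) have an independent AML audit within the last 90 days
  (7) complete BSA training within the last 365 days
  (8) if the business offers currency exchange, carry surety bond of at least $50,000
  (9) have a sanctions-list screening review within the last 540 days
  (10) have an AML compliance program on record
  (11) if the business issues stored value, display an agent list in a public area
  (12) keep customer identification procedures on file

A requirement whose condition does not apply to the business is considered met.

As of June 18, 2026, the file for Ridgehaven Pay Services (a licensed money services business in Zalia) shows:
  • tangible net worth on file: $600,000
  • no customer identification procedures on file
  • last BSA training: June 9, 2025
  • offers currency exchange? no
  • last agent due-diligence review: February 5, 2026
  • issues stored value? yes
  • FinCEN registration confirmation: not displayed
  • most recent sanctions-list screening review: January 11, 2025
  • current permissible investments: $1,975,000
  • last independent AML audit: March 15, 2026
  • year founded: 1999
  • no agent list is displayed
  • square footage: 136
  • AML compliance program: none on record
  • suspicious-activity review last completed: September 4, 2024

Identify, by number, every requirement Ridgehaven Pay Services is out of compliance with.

1, 2, 3, 6, 7, 10, 11, 12

1. agent due-diligence review 133 days ago vs limit 120 → not met
2. FinCEN registration confirmation absent → not met
3. tangible net worth $600,000 < $875,000 → not met
4. suspicious-activity review 652 days ago vs limit 730 → met
5. permissible investments $1,975,000 ≥ $1,925,000 → met
6. independent AML audit 95 days ago vs limit 90 → not met
7. BSA training 374 days ago vs limit 365 → not met
8. condition 'offers currency exchange' does not hold → requirement n/a → met
9. sanctions-list screening review 523 days ago vs limit 540 → met
10. AML compliance program absent → not met
11. condition 'issues stored value' holds; agent list absent → not met
12. customer identification procedures absent → not met
Not met: 1, 2, 3, 6, 7, 10, 11, 12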